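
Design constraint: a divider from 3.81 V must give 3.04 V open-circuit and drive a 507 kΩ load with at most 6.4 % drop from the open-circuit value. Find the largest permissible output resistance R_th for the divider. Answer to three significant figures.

R_th ≤ 34.7 kΩ

Loading drop = R_th/(R_th + R_L) ≤ 0.0640, so R_th ≤ R_L · ε/(1−ε) = 507 kΩ × 0.0640/0.9360 = 34.7 kΩ.
(Any R1, R2 with R2/(R1+R2) = 0.798 and R1‖R2 ≤ 34.7 kΩ will meet the spec.)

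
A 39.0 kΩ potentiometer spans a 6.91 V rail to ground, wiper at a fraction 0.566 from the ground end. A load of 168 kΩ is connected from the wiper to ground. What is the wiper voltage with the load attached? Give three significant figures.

V ≈ 3.70 V

The wiper splits the pot into (1−α)R = 16.93 kΩ above and αR = 22.07 kΩ below.
Lower section ‖ load = 19.51 kΩ.
V_wiper = 6.91 × 19.51/(16.93 + 19.51) = 3.70 V.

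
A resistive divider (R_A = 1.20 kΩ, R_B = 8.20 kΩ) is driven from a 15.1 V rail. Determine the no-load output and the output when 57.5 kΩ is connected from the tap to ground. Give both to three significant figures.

Unloaded: 13.2 V; loaded: 12.9 V

Open-circuit: V = 15.1 × 8.20/(1.20 + 8.20) = 13.2 V.
With the load, R_B becomes R_B‖R_L = 7.177 kΩ, so V = 15.1 × 7.177/8.377 = 12.9 V.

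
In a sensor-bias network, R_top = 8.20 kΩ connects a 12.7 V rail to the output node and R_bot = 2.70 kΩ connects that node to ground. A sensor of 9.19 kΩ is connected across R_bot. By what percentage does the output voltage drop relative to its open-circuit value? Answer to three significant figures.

The divider's output (Thévenin) resistance is R_top‖R_bot = 2.031 kΩ.
Fractional drop under load = R_th/(R_th + R_L) = 2.031 / (2.031 + 9.19) = 0.1810.
So the output falls by 18.1 %.

18.1 %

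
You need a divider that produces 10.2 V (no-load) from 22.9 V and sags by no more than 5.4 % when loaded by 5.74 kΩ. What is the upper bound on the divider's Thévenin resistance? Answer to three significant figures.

Loading drop = R_th/(R_th + R_L) ≤ 0.0540, so R_th ≤ R_L · ε/(1−ε) = 5.74 kΩ × 0.0540/0.9460 = 328 Ω.

R_th ≤ 328 Ω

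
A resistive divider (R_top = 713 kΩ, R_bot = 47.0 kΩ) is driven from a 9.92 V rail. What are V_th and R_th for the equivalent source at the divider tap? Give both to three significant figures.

V_th is the open-circuit tap voltage: 9.92 × 47.0/(713 + 47.0) = 0.613 V.
With the supply zeroed, R_top and R_bot appear in parallel from the tap: R_th = R_top‖R_bot = (713 × 47.0)/760.0 = 44.1 kΩ.

V_th = 0.613 V, R_th = 44.1 kΩ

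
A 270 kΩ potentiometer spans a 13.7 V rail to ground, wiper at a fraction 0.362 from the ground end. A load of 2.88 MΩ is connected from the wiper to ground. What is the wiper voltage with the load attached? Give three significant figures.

The wiper splits the pot into (1−α)R = 172.3 kΩ above and αR = 97.74 kΩ below.
Lower section ‖ load = 94.53 kΩ.
V_wiper = 13.7 × 94.53/(172.3 + 94.53) = 4.85 V.

V ≈ 4.85 V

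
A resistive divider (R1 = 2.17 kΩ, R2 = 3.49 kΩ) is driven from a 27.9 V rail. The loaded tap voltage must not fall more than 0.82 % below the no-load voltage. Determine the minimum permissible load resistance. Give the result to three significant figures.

R_L(min) ≈ 162 kΩ

Output resistance R_th = R1‖R2 = (2.17 × 3.49)/5.660 = 1.338 kΩ.
The fractional drop is R_th/(R_th + R_L); requiring this ≤ 0.00820 gives R_L ≥ R_th(1/0.00820 − 1) = 1.338 × 121.0 = 162 kΩ.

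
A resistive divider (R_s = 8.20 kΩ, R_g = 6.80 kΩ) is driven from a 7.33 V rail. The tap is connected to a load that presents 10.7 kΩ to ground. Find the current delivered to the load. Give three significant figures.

I_L ≈ 0.230 mA

R_g‖R_L = 4.158 kΩ; V_out = 7.33 × 4.158/12.36 = 2.466 V.
I_L = V_out / R_L = 2.466 / 10.7 kΩ = 0.230 mA.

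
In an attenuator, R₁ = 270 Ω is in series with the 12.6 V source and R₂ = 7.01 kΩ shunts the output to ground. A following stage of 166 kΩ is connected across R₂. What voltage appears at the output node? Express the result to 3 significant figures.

V_out ≈ 12.1 V

The load sits in parallel with R₂: R₂‖R_L = (7010 × 166000) / (7010 + 166000) = 6726 Ω.
V_out = 12.6 × 6726 / (270 + 6726) = 12.6 × 6726/6996 = 12.1 V.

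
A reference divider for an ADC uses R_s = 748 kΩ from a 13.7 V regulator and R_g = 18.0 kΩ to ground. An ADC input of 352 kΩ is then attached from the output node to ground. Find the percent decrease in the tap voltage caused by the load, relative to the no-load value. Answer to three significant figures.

The divider's output (Thévenin) resistance is R_s‖R_g = 17.58 kΩ.
Fractional drop under load = R_th/(R_th + R_L) = 17.58 / (17.58 + 352) = 0.04756.
So the output falls by 4.76 %.

4.76 %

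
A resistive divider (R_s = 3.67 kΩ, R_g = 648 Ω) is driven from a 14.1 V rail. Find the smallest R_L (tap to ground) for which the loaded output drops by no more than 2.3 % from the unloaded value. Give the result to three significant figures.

Output resistance R_th = R_s‖R_g = (3670 × 648)/4318 = 550.8 Ω.
The fractional drop is R_th/(R_th + R_L); requiring this ≤ 0.0230 gives R_L ≥ R_th(1/0.0230 − 1) = 550.8 × 42.48 = 23.4 kΩ.

R_L(min) ≈ 23.4 kΩ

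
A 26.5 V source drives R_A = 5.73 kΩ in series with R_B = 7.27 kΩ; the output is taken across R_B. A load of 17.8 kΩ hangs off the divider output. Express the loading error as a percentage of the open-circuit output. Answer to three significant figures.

15.3 %

The divider's output (Thévenin) resistance is R_A‖R_B = 3.204 kΩ.
Fractional drop under load = R_th/(R_th + R_L) = 3.204 / (3.204 + 17.8) = 0.1526.
So the output falls by 15.3 %.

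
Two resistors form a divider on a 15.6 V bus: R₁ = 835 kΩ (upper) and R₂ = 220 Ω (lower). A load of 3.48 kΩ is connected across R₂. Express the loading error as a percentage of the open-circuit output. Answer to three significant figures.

The divider's output (Thévenin) resistance is R₁‖R₂ = 219.9 Ω.
Fractional drop under load = R_th/(R_th + R_L) = 219.9 / (219.9 + 3480) = 0.05944.
So the output falls by 5.94 %.

5.94 %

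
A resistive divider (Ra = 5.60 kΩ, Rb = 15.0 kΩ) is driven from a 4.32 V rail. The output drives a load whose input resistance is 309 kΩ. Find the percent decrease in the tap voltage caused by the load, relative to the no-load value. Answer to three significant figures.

1.30 %

The divider's output (Thévenin) resistance is Ra‖Rb = 4.078 kΩ.
Fractional drop under load = R_th/(R_th + R_L) = 4.078 / (4.078 + 309) = 0.01302.
So the output falls by 1.30 %.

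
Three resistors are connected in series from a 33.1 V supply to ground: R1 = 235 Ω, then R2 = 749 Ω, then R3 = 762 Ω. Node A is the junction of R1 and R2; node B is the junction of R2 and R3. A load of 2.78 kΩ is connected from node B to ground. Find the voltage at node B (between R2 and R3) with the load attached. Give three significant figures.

V ≈ 12.5 V

At node B, R3 is in parallel with the load: R3‖R_L = 598.1 Ω.
Below node A the resistance is R2 + (R3‖R_L) = 1347 Ω, so V_A = 33.1 × 1347/1582 = 28.18 V.
Then V_B = V_A × (R3‖R_L)/(R2 + R3‖R_L) = 28.18 × 598.1/1347 = 12.5 V.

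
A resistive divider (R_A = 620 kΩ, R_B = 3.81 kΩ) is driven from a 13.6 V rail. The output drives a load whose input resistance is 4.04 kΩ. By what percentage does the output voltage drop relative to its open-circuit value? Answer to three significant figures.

Unloaded V = 13.6 × 3.81/623.8 = 0.08306 V.
Loaded: R_B‖R_L = 1.961 kΩ, giving V = 13.6 × 1.961/622.0 = 0.04288 V.
Drop = (0.08306 − 0.04288) / 0.08306 = 48.4 %.

48.4 %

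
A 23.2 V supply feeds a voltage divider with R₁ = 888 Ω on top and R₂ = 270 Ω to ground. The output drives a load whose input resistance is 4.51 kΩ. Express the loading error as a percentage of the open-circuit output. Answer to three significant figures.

The divider's output (Thévenin) resistance is R₁‖R₂ = 207.0 Ω.
Fractional drop under load = R_th/(R_th + R_L) = 207.0 / (207.0 + 4510) = 0.04389.
So the output falls by 4.39 %.

4.39 %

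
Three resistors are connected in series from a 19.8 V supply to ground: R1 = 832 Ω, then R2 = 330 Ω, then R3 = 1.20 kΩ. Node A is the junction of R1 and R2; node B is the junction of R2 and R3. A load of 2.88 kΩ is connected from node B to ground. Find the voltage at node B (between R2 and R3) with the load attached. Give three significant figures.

V ≈ 8.35 V

At node B, R3 is in parallel with the load: R3‖R_L = 847.1 Ω.
Below node A the resistance is R2 + (R3‖R_L) = 1177 Ω, so V_A = 19.8 × 1177/2009 = 11.60 V.
Then V_B = V_A × (R3‖R_L)/(R2 + R3‖R_L) = 11.60 × 847.1/1177 = 8.35 V.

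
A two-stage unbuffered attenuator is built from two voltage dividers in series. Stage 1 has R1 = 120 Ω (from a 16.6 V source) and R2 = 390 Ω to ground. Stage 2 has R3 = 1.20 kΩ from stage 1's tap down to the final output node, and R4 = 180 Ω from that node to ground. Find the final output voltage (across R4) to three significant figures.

V_out ≈ 1.55 V

Stage 2 presents R3+R4 = 1380 Ω as a load on stage 1's tap.
Stage 1's lower leg becomes R2‖(R3+R4) = 304.1 Ω, so V_mid = 16.6 × 304.1/424.1 = 11.90 V.
Stage 2 is itself unloaded: V_out = V_mid × R4/(R3+R4) = 11.90 × 180/1380 = 1.55 V.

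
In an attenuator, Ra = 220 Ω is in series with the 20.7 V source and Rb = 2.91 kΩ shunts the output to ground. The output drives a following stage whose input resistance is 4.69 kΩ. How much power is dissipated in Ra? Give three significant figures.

Total resistance from the source is Ra + (Rb‖R_L) = 2016 Ω, so I = 20.7/2016 Ω = 10.27 mA.
P = I²·Ra = (10.27 mA)² × 220 Ω = 23.2 mW.

P ≈ 23.2 mW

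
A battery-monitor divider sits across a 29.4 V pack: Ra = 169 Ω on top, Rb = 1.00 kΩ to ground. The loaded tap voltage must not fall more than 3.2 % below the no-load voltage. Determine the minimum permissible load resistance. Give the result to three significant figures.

Output resistance R_th = Ra‖Rb = (169 × 1000)/1169 = 144.6 Ω.
The fractional drop is R_th/(R_th + R_L); requiring this ≤ 0.0320 gives R_L ≥ R_th(1/0.0320 − 1) = 144.6 × 30.25 = 4.37 kΩ.

R_L(min) ≈ 4.37 kΩ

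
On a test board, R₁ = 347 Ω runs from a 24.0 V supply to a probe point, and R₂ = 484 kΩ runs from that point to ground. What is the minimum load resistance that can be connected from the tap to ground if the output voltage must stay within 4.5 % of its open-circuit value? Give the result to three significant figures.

Output resistance R_th = R₁‖R₂ = (347 × 484000)/484300 = 346.8 Ω.
The fractional drop is R_th/(R_th + R_L); requiring this ≤ 0.0450 gives R_L ≥ R_th(1/0.0450 − 1) = 346.8 × 21.22 = 7.36 kΩ.

R_L(min) ≈ 7.36 kΩ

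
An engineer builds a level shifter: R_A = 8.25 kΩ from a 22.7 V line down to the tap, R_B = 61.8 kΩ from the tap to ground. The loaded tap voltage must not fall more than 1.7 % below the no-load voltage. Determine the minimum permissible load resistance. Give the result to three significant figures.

Output resistance R_th = R_A‖R_B = (8.25 × 61.8)/70.05 = 7.278 kΩ.
The fractional drop is R_th/(R_th + R_L); requiring this ≤ 0.0170 gives R_L ≥ R_th(1/0.0170 − 1) = 7.278 × 57.82 = 421 kΩ.

R_L(min) ≈ 421 kΩ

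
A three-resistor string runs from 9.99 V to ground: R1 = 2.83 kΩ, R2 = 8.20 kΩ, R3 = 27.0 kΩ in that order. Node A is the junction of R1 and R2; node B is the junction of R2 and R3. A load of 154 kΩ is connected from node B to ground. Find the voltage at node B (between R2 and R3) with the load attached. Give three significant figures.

V ≈ 6.75 V

At node B, R3 is in parallel with the load: R3‖R_L = 22.97 kΩ.
Below node A the resistance is R2 + (R3‖R_L) = 31.17 kΩ, so V_A = 9.99 × 31.17/34.00 = 9.159 V.
Then V_B = V_A × (R3‖R_L)/(R2 + R3‖R_L) = 9.159 × 22.97/31.17 = 6.75 V.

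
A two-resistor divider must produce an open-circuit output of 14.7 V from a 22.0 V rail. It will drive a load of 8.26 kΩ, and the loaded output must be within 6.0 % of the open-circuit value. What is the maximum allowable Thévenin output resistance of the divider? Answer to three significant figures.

Loading drop = R_th/(R_th + R_L) ≤ 0.0600, so R_th ≤ R_L · ε/(1−ε) = 8.26 kΩ × 0.0600/0.9400 = 527 Ω.

R_th ≤ 527 Ω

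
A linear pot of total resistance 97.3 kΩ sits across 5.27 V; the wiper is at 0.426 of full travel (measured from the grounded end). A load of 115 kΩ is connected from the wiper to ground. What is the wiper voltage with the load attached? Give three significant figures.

V ≈ 1.86 V

The wiper splits the pot into (1−α)R = 55.85 kΩ above and αR = 41.45 kΩ below.
Lower section ‖ load = 30.47 kΩ.
V_wiper = 5.27 × 30.47/(55.85 + 30.47) = 1.86 V.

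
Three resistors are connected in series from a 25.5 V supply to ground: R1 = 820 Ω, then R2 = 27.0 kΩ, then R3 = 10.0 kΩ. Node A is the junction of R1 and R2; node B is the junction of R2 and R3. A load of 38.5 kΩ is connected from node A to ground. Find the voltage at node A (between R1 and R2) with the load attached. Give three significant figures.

Below node A the series string R2+R3 = 37000 Ω sits in parallel with the 38500 Ω load: 18870 Ω.
V_A = 25.5 × 18870/(820 + 18870) = 24.4 V.

V ≈ 24.4 V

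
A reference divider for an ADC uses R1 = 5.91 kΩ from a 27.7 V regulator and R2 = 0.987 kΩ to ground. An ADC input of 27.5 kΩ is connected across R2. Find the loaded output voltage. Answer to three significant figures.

V_out ≈ 3.85 V

The load sits in parallel with R2: R2‖R_L = (987 × 27500) / (987 + 27500) = 952.8 Ω.
V_out = 27.7 × 952.8 / (5910 + 952.8) = 27.7 × 952.8/6863 = 3.85 V.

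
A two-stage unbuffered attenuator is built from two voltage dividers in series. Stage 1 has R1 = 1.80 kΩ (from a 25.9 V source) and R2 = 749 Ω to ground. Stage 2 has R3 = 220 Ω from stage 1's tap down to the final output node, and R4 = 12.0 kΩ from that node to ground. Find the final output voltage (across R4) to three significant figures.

V_out ≈ 7.16 V

Stage 2 presents R3+R4 = 12220 Ω as a load on stage 1's tap.
Stage 1's lower leg becomes R2‖(R3+R4) = 705.7 Ω, so V_mid = 25.9 × 705.7/2506 = 7.295 V.
Stage 2 is itself unloaded: V_out = V_mid × R4/(R3+R4) = 7.295 × 12000/12220 = 7.16 V.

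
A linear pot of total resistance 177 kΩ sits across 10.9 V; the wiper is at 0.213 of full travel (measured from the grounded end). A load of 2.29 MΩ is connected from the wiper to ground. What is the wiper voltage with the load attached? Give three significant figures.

The wiper splits the pot into (1−α)R = 139.3 kΩ above and αR = 37.70 kΩ below.
Lower section ‖ load = 37.09 kΩ.
V_wiper = 10.9 × 37.09/(139.3 + 37.09) = 2.29 V.

V ≈ 2.29 V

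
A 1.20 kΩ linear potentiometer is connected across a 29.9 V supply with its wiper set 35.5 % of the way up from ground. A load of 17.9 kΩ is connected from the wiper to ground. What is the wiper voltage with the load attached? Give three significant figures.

V ≈ 10.5 V

The wiper splits the pot into (1−α)R = 774.0 Ω above and αR = 426.0 Ω below.
Lower section ‖ load = 416.1 Ω.
V_wiper = 29.9 × 416.1/(774.0 + 416.1) = 10.5 V.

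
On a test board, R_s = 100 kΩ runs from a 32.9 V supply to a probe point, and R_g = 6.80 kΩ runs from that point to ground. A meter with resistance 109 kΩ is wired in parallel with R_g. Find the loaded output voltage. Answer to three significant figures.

The load sits in parallel with R_g: R_g‖R_L = (6.80 × 109) / (6.80 + 109) = 6.401 kΩ.
V_out = 32.9 × 6.401 / (100 + 6.401) = 32.9 × 6.401/106.4 = 1.98 V.

V_out ≈ 1.98 V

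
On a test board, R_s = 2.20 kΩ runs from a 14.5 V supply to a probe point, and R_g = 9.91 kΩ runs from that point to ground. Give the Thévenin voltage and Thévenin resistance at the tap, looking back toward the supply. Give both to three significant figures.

V_th = 11.9 V, R_th = 1.80 kΩ

V_th is the open-circuit tap voltage: 14.5 × 9.91/(2.20 + 9.91) = 11.9 V.
With the supply zeroed, R_s and R_g appear in parallel from the tap: R_th = R_s‖R_g = (2.20 × 9.91)/12.11 = 1.80 kΩ.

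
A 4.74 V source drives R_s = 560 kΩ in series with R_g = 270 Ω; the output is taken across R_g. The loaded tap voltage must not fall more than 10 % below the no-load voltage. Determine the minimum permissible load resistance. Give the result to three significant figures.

R_L(min) ≈ 2.43 kΩ

Output resistance R_th = R_s‖R_g = (560000 × 270)/560300 = 269.9 Ω.
The fractional drop is R_th/(R_th + R_L); requiring this ≤ 0.100 gives R_L ≥ R_th(1/0.100 − 1) = 269.9 × 9.000 = 2.43 kΩ.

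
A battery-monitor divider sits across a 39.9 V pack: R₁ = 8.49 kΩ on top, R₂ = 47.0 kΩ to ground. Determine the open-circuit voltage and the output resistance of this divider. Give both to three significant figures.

V_th is the open-circuit tap voltage: 39.9 × 47.0/(8.49 + 47.0) = 33.8 V.
With the supply zeroed, R₁ and R₂ appear in parallel from the tap: R_th = R₁‖R₂ = (8.49 × 47.0)/55.49 = 7.19 kΩ.

V_th = 33.8 V, R_th = 7.19 kΩ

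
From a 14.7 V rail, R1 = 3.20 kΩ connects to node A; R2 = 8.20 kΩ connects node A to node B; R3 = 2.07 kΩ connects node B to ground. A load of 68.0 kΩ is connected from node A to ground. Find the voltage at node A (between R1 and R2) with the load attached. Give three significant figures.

Below node A the series string R2+R3 = 10.27 kΩ sits in parallel with the 68.0 kΩ load: 8.922 kΩ.
V_A = 14.7 × 8.922/(3.20 + 8.922) = 10.8 V.

V ≈ 10.8 V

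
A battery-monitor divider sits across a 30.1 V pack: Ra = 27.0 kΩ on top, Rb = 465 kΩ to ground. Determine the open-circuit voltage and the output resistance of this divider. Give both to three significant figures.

V_th = 28.4 V, R_th = 25.5 kΩ

V_th is the open-circuit tap voltage: 30.1 × 465/(27.0 + 465) = 28.4 V.
With the supply zeroed, Ra and Rb appear in parallel from the tap: R_th = Ra‖Rb = (27.0 × 465)/492.0 = 25.5 kΩ.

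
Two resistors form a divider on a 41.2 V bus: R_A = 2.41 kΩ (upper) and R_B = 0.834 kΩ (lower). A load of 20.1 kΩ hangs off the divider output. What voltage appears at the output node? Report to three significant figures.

The load sits in parallel with R_B: R_B‖R_L = (834 × 20100) / (834 + 20100) = 800.8 Ω.
V_out = 41.2 × 800.8 / (2410 + 800.8) = 41.2 × 800.8/3211 = 10.3 V.

V_out ≈ 10.3 V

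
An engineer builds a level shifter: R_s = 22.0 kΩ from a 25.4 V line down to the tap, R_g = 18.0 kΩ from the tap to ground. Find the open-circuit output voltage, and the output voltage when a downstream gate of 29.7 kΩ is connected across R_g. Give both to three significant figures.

Unloaded: 11.4 V; loaded: 8.57 V

Open-circuit: V = 25.4 × 18.0/(22.0 + 18.0) = 11.4 V.
With the load, R_g becomes R_g‖R_L = 11.21 kΩ, so V = 25.4 × 11.21/33.21 = 8.57 V.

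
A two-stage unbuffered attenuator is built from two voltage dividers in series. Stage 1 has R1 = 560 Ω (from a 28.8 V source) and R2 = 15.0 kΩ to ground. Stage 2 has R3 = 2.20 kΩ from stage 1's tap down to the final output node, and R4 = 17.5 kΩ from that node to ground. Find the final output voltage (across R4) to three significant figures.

Stage 2 presents R3+R4 = 19700 Ω as a load on stage 1's tap.
Stage 1's lower leg becomes R2‖(R3+R4) = 8516 Ω, so V_mid = 28.8 × 8516/9076 = 27.02 V.
Stage 2 is itself unloaded: V_out = V_mid × R4/(R3+R4) = 27.02 × 17500/19700 = 24.0 V.

V_out ≈ 24.0 V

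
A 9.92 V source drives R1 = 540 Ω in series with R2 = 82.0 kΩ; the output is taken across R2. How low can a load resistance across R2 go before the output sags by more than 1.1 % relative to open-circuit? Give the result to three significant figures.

Output resistance R_th = R1‖R2 = (540 × 82000)/82540 = 536.5 Ω.
The fractional drop is R_th/(R_th + R_L); requiring this ≤ 0.0110 gives R_L ≥ R_th(1/0.0110 − 1) = 536.5 × 89.91 = 48.2 kΩ.

R_L(min) ≈ 48.2 kΩ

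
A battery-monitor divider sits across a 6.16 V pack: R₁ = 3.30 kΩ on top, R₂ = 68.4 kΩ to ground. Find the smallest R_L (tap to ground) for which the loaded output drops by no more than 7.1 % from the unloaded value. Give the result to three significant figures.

R_L(min) ≈ 41.2 kΩ

Output resistance R_th = R₁‖R₂ = (3.30 × 68.4)/71.70 = 3.148 kΩ.
The fractional drop is R_th/(R_th + R_L); requiring this ≤ 0.0710 gives R_L ≥ R_th(1/0.0710 − 1) = 3.148 × 13.08 = 41.2 kΩ.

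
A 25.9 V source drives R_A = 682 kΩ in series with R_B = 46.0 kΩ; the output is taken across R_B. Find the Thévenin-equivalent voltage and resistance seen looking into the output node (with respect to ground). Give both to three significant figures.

V_th is the open-circuit tap voltage: 25.9 × 46.0/(682 + 46.0) = 1.64 V.
With the supply zeroed, R_A and R_B appear in parallel from the tap: R_th = R_A‖R_B = (682 × 46.0)/728.0 = 43.1 kΩ.

V_th = 1.64 V, R_th = 43.1 kΩ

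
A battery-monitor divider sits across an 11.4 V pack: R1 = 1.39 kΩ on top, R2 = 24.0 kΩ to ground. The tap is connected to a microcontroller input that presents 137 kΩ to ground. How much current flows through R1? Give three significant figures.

I ≈ 0.523 mA

R2‖R_L = 20.42 kΩ, so the source sees R1 + R2‖R_L = 21.81 kΩ.
I = 11.4 V / 21.81 kΩ = 0.523 mA.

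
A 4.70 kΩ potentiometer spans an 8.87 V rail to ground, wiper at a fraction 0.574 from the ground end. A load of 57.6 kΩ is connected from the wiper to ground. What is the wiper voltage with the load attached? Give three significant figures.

V ≈ 4.99 V

The wiper splits the pot into (1−α)R = 2.002 kΩ above and αR = 2.698 kΩ below.
Lower section ‖ load = 2.577 kΩ.
V_wiper = 8.87 × 2.577/(2.002 + 2.577) = 4.99 V.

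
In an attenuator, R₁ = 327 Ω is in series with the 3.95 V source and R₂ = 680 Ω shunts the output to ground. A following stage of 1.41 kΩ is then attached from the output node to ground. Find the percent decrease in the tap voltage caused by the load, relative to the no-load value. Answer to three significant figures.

13.5 %

The divider's output (Thévenin) resistance is R₁‖R₂ = 220.8 Ω.
Fractional drop under load = R_th/(R_th + R_L) = 220.8 / (220.8 + 1410) = 0.1354.
So the output falls by 13.5 %.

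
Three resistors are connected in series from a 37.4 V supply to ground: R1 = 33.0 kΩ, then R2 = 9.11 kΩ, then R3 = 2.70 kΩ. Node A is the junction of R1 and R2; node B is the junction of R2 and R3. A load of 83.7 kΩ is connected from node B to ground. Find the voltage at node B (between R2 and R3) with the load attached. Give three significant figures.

At node B, R3 is in parallel with the load: R3‖R_L = 2.616 kΩ.
Below node A the resistance is R2 + (R3‖R_L) = 11.73 kΩ, so V_A = 37.4 × 11.73/44.73 = 9.805 V.
Then V_B = V_A × (R3‖R_L)/(R2 + R3‖R_L) = 9.805 × 2.616/11.73 = 2.19 V.

V ≈ 2.19 V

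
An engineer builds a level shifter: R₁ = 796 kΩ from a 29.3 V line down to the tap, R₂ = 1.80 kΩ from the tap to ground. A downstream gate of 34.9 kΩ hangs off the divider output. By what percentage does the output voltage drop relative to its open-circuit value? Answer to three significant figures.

4.89 %

The divider's output (Thévenin) resistance is R₁‖R₂ = 1.796 kΩ.
Fractional drop under load = R_th/(R_th + R_L) = 1.796 / (1.796 + 34.9) = 0.04894.
So the output falls by 4.89 %.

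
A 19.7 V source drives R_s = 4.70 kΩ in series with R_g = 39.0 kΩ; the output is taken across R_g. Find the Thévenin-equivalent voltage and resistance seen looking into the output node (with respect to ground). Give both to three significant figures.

V_th is the open-circuit tap voltage: 19.7 × 39.0/(4.70 + 39.0) = 17.6 V.
With the supply zeroed, R_s and R_g appear in parallel from the tap: R_th = R_s‖R_g = (4.70 × 39.0)/43.70 = 4.19 kΩ.

V_th = 17.6 V, R_th = 4.19 kΩ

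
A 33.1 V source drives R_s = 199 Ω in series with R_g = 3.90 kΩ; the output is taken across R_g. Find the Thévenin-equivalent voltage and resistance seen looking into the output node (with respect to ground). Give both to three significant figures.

V_th is the open-circuit tap voltage: 33.1 × 3900/(199 + 3900) = 31.5 V.
With the supply zeroed, R_s and R_g appear in parallel from the tap: R_th = R_s‖R_g = (199 × 3900)/4099 = 189 Ω.

V_th = 31.5 V, R_th = 189 Ω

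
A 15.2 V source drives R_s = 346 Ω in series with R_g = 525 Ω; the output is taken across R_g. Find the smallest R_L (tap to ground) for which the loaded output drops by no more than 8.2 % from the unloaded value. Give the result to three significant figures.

Output resistance R_th = R_s‖R_g = (346 × 525)/871.0 = 208.6 Ω.
The fractional drop is R_th/(R_th + R_L); requiring this ≤ 0.0820 gives R_L ≥ R_th(1/0.0820 − 1) = 208.6 × 11.20 = 2.33 kΩ.

R_L(min) ≈ 2.33 kΩ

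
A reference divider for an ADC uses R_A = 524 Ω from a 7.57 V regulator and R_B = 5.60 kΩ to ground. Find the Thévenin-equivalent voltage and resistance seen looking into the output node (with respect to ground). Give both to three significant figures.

V_th = 6.92 V, R_th = 479 Ω

V_th is the open-circuit tap voltage: 7.57 × 5600/(524 + 5600) = 6.92 V.
With the supply zeroed, R_A and R_B appear in parallel from the tap: R_th = R_A‖R_B = (524 × 5600)/6124 = 479 Ω.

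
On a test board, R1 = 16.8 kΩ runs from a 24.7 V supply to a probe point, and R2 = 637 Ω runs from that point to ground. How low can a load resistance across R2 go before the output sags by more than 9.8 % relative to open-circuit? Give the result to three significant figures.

Output resistance R_th = R1‖R2 = (16800 × 637)/17440 = 613.7 Ω.
The fractional drop is R_th/(R_th + R_L); requiring this ≤ 0.0980 gives R_L ≥ R_th(1/0.0980 − 1) = 613.7 × 9.204 = 5.65 kΩ.

R_L(min) ≈ 5.65 kΩ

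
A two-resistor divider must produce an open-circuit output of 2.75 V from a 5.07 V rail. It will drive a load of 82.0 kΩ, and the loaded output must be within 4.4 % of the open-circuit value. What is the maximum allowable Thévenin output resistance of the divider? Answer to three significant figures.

R_th ≤ 3.77 kΩ

Loading drop = R_th/(R_th + R_L) ≤ 0.0440, so R_th ≤ R_L · ε/(1−ε) = 82.0 kΩ × 0.0440/0.9560 = 3.77 kΩ.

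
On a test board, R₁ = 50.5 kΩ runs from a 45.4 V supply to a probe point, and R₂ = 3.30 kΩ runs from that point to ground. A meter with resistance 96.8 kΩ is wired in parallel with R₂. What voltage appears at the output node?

V_out ≈ 2.70 V

The load sits in parallel with R₂: R₂‖R_L = (3.30 × 96.8) / (3.30 + 96.8) = 3.191 kΩ.
V_out = 45.4 × 3.191 / (50.5 + 3.191) = 45.4 × 3.191/53.69 = 2.70 V.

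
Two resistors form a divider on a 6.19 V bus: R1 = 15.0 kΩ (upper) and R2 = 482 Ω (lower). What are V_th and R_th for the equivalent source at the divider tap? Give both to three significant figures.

V_th = 0.193 V, R_th = 467 Ω

V_th is the open-circuit tap voltage: 6.19 × 482/(15000 + 482) = 0.193 V.
With the supply zeroed, R1 and R2 appear in parallel from the tap: R_th = R1‖R2 = (15000 × 482)/15480 = 467 Ω.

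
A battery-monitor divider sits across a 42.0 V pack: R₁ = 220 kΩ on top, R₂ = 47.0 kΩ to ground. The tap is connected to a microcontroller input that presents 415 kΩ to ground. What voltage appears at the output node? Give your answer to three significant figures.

The load sits in parallel with R₂: R₂‖R_L = (47.0 × 415) / (47.0 + 415) = 42.22 kΩ.
V_out = 42.0 × 42.22 / (220 + 42.22) = 42.0 × 42.22/262.2 = 6.76 V.
(Unloaded it would have been 7.39 V.)

V_out ≈ 6.76 V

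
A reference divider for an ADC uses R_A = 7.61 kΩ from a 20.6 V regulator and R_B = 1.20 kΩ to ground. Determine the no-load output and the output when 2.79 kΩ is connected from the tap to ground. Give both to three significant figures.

Open-circuit: V = 20.6 × 1.20/(7.61 + 1.20) = 2.81 V.
With the load, R_B becomes R_B‖R_L = 0.8391 kΩ, so V = 20.6 × 0.8391/8.449 = 2.05 V.

Unloaded: 2.81 V; loaded: 2.05 V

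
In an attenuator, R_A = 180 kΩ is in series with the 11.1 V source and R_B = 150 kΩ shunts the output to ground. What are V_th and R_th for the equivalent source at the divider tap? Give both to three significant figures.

V_th = 5.05 V, R_th = 81.8 kΩ

V_th is the open-circuit tap voltage: 11.1 × 150/(180 + 150) = 5.05 V.
With the supply zeroed, R_A and R_B appear in parallel from the tap: R_th = R_A‖R_B = (180 × 150)/330.0 = 81.8 kΩ.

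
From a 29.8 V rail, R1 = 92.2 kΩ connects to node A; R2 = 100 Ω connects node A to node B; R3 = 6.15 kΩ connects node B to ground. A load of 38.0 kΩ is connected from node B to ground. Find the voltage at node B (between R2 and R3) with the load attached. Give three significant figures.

At node B, R3 is in parallel with the load: R3‖R_L = 5293 Ω.
Below node A the resistance is R2 + (R3‖R_L) = 5393 Ω, so V_A = 29.8 × 5393/97590 = 1.647 V.
Then V_B = V_A × (R3‖R_L)/(R2 + R3‖R_L) = 1.647 × 5293/5393 = 1.62 V.

V ≈ 1.62 V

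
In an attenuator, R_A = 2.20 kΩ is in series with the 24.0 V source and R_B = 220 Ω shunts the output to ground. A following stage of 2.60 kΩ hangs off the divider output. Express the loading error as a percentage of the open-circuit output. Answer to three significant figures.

The divider's output (Thévenin) resistance is R_A‖R_B = 200.0 Ω.
Fractional drop under load = R_th/(R_th + R_L) = 200.0 / (200.0 + 2600) = 0.07143.
So the output falls by 7.14 %.

7.14 %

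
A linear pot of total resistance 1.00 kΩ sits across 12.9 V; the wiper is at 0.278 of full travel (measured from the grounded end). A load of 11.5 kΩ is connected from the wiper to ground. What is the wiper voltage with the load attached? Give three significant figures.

V ≈ 3.52 V

The wiper splits the pot into (1−α)R = 722.0 Ω above and αR = 278.0 Ω below.
Lower section ‖ load = 271.4 Ω.
V_wiper = 12.9 × 271.4/(722.0 + 271.4) = 3.52 V.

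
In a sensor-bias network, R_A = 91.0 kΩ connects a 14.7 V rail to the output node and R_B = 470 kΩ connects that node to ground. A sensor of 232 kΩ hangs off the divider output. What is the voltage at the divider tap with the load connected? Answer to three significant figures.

The load sits in parallel with R_B: R_B‖R_L = (470 × 232) / (470 + 232) = 155.3 kΩ.
V_out = 14.7 × 155.3 / (91.0 + 155.3) = 14.7 × 155.3/246.3 = 9.27 V.

V_out ≈ 9.27 V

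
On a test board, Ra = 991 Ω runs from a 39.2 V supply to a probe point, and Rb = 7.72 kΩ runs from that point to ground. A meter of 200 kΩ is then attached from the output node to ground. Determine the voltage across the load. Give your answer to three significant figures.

V_out ≈ 34.6 V

The load sits in parallel with Rb: Rb‖R_L = (7720 × 200000) / (7720 + 200000) = 7433 Ω.
V_out = 39.2 × 7433 / (991 + 7433) = 39.2 × 7433/8424 = 34.6 V.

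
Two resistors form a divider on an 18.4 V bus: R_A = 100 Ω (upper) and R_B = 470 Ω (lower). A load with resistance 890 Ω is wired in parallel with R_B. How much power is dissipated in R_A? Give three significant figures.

P ≈ 204 mW

Total resistance from the source is R_A + (R_B‖R_L) = 407.6 Ω, so I = 18.4/407.6 Ω = 45.15 mA.
P = I²·R_A = (45.15 mA)² × 100 Ω = 204 mW.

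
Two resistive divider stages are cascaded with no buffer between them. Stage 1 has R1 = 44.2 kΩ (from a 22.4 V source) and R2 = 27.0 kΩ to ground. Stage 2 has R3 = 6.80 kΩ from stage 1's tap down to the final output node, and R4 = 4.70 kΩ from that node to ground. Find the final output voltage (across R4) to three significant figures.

Stage 2 presents R3+R4 = 11.50 kΩ as a load on stage 1's tap.
Stage 1's lower leg becomes R2‖(R3+R4) = 8.065 kΩ, so V_mid = 22.4 × 8.065/52.26 = 3.457 V.
Stage 2 is itself unloaded: V_out = V_mid × R4/(R3+R4) = 3.457 × 4.70/11.50 = 1.41 V.

V_out ≈ 1.41 V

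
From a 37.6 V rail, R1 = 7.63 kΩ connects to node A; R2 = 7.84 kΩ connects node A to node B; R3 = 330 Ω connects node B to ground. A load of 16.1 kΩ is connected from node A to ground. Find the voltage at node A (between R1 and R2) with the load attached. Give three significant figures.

Below node A the series string R2+R3 = 8170 Ω sits in parallel with the 16100 Ω load: 5420 Ω.
V_A = 37.6 × 5420/(7630 + 5420) = 15.6 V.

V ≈ 15.6 V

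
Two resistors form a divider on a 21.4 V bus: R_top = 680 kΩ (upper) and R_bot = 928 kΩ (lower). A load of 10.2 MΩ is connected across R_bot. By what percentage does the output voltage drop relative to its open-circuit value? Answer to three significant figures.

The divider's output (Thévenin) resistance is R_top‖R_bot = 392.4 kΩ.
Fractional drop under load = R_th/(R_th + R_L) = 392.4 / (392.4 + 10200) = 0.03705.
So the output falls by 3.70 %.

3.70 %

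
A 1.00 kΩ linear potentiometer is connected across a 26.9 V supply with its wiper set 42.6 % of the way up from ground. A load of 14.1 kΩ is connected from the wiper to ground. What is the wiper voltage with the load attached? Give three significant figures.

The wiper splits the pot into (1−α)R = 574.0 Ω above and αR = 426.0 Ω below.
Lower section ‖ load = 413.5 Ω.
V_wiper = 26.9 × 413.5/(574.0 + 413.5) = 11.3 V.

V ≈ 11.3 V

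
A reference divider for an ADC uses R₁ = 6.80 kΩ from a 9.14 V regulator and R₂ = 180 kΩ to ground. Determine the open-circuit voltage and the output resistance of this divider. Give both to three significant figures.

V_th = 8.81 V, R_th = 6.55 kΩ

V_th is the open-circuit tap voltage: 9.14 × 180/(6.80 + 180) = 8.81 V.
With the supply zeroed, R₁ and R₂ appear in parallel from the tap: R_th = R₁‖R₂ = (6.80 × 180)/186.8 = 6.55 kΩ.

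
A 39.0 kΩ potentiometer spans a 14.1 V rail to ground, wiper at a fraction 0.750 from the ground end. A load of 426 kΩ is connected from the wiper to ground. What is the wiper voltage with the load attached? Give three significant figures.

The wiper splits the pot into (1−α)R = 9.750 kΩ above and αR = 29.25 kΩ below.
Lower section ‖ load = 27.37 kΩ.
V_wiper = 14.1 × 27.37/(9.750 + 27.37) = 10.4 V.

V ≈ 10.4 V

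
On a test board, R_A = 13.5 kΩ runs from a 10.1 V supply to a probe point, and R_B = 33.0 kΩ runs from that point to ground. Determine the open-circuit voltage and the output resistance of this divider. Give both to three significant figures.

V_th is the open-circuit tap voltage: 10.1 × 33.0/(13.5 + 33.0) = 7.17 V.
With the supply zeroed, R_A and R_B appear in parallel from the tap: R_th = R_A‖R_B = (13.5 × 33.0)/46.50 = 9.58 kΩ.

V_th = 7.17 V, R_th = 9.58 kΩ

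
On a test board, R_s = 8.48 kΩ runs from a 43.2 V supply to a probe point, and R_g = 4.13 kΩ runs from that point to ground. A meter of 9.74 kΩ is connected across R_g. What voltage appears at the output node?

The load sits in parallel with R_g: R_g‖R_L = (4.13 × 9.74) / (4.13 + 9.74) = 2.900 kΩ.
V_out = 43.2 × 2.900 / (8.48 + 2.900) = 43.2 × 2.900/11.38 = 11.0 V.

V_out ≈ 11.0 V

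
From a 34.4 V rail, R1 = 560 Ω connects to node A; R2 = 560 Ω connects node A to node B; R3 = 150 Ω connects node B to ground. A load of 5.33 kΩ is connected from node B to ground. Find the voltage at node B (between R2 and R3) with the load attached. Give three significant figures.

V ≈ 3.96 V

At node B, R3 is in parallel with the load: R3‖R_L = 145.9 Ω.
Below node A the resistance is R2 + (R3‖R_L) = 705.9 Ω, so V_A = 34.4 × 705.9/1266 = 19.18 V.
Then V_B = V_A × (R3‖R_L)/(R2 + R3‖R_L) = 19.18 × 145.9/705.9 = 3.96 V.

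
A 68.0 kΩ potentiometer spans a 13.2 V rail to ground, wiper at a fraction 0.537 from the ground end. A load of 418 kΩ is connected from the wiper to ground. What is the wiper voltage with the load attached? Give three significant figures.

The wiper splits the pot into (1−α)R = 31.48 kΩ above and αR = 36.52 kΩ below.
Lower section ‖ load = 33.58 kΩ.
V_wiper = 13.2 × 33.58/(31.48 + 33.58) = 6.81 V.

V ≈ 6.81 V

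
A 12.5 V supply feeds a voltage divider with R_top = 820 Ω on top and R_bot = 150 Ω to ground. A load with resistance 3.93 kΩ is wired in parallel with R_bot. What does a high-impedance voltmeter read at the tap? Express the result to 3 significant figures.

V_out ≈ 1.87 V

The load sits in parallel with R_bot: R_bot‖R_L = (150 × 3930) / (150 + 3930) = 144.5 Ω.
V_out = 12.5 × 144.5 / (820 + 144.5) = 12.5 × 144.5/964.5 = 1.87 V.
(Unloaded it would have been 1.93 V.)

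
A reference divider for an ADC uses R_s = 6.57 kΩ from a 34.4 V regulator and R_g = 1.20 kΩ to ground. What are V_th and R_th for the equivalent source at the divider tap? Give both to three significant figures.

V_th is the open-circuit tap voltage: 34.4 × 1.20/(6.57 + 1.20) = 5.31 V.
With the supply zeroed, R_s and R_g appear in parallel from the tap: R_th = R_s‖R_g = (6.57 × 1.20)/7.770 = 1.01 kΩ.

V_th = 5.31 V, R_th = 1.01 kΩ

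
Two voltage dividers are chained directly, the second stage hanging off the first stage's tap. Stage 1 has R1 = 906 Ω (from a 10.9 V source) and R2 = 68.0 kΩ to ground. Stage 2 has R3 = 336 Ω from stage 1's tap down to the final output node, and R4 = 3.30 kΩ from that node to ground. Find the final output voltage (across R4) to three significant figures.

Stage 2 presents R3+R4 = 3636 Ω as a load on stage 1's tap.
Stage 1's lower leg becomes R2‖(R3+R4) = 3451 Ω, so V_mid = 10.9 × 3451/4357 = 8.634 V.
Stage 2 is itself unloaded: V_out = V_mid × R4/(R3+R4) = 8.634 × 3300/3636 = 7.84 V.

V_out ≈ 7.84 V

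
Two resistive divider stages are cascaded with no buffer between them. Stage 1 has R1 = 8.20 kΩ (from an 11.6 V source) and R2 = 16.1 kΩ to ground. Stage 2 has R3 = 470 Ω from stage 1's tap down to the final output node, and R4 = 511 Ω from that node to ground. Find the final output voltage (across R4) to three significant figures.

Stage 2 presents R3+R4 = 981.0 Ω as a load on stage 1's tap.
Stage 1's lower leg becomes R2‖(R3+R4) = 924.7 Ω, so V_mid = 11.6 × 924.7/9125 = 1.176 V.
Stage 2 is itself unloaded: V_out = V_mid × R4/(R3+R4) = 1.176 × 511/981.0 = 0.612 V.

V_out ≈ 0.612 V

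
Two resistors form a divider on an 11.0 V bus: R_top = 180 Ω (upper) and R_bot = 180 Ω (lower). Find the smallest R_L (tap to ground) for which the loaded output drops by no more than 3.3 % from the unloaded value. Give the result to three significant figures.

R_L(min) ≈ 2.64 kΩ

Output resistance R_th = R_top‖R_bot = (180 × 180)/360.0 = 90.00 Ω.
The fractional drop is R_th/(R_th + R_L); requiring this ≤ 0.0330 gives R_L ≥ R_th(1/0.0330 − 1) = 90.00 × 29.30 = 2.64 kΩ.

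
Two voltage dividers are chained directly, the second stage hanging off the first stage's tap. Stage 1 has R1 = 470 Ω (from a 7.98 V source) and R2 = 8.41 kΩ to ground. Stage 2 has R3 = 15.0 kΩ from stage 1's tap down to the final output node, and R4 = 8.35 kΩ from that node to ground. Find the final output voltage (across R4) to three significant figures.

Stage 2 presents R3+R4 = 23350 Ω as a load on stage 1's tap.
Stage 1's lower leg becomes R2‖(R3+R4) = 6183 Ω, so V_mid = 7.98 × 6183/6653 = 7.416 V.
Stage 2 is itself unloaded: V_out = V_mid × R4/(R3+R4) = 7.416 × 8350/23350 = 2.65 V.

V_out ≈ 2.65 V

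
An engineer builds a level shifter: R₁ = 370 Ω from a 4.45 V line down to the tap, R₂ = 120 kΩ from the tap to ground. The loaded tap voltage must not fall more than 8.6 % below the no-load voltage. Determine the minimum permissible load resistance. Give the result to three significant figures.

Output resistance R_th = R₁‖R₂ = (370 × 120000)/120400 = 368.9 Ω.
The fractional drop is R_th/(R_th + R_L); requiring this ≤ 0.0860 gives R_L ≥ R_th(1/0.0860 − 1) = 368.9 × 10.63 = 3.92 kΩ.

R_L(min) ≈ 3.92 kΩ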